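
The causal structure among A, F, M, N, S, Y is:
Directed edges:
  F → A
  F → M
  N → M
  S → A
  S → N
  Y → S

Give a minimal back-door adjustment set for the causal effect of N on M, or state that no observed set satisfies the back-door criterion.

desc(N)\{N}={M}; candidates ⊆ {A,F,S,Y}.
∅: N⊥M given ∅ in G with N→· removed — back-door holds.

N→M: minimal back-door set ∅.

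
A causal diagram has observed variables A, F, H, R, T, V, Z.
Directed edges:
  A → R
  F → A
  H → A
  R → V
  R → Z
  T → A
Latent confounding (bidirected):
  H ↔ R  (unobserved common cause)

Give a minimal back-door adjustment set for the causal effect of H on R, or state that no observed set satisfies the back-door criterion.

H→R: no observed back-door set.

desc(H)\{H}={A,R,V,Z}; candidates ⊆ {F,T}.
H↔R: latent back-door arc(s) into H.
size 0: {}; under {} H still reaches {R,V,Z} ∋ R.
size 1: {F}, {T}; under {F} H still reaches {R,V,Z} ∋ R.
size 2: {F,T}; under {F,T} H still reaches {R,V,Z} ∋ R.
H↔R cannot be blocked by any observed set — no back-door set.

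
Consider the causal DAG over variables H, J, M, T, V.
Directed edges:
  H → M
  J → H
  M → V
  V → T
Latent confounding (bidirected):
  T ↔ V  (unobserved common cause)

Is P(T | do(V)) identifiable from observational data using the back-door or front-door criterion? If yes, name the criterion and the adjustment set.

desc(V)\{V}={T}; candidates ⊆ {H,J,M}.
V↔T: latent back-door arc(s) into V.
size 0: {}; under {} V still reaches {H,J,M,T} ∋ T.
size 1: {H}, {J}, {M}; under {H} V still reaches {M,T} ∋ T.
size 2: {H,J}, {H,M}, {J,M}; under {H,J} V still reaches {M,T} ∋ T.
V↔T cannot be blocked by any observed set — no back-door set.
No mediator lies on a directed V→…→T path.
Neither criterion identifies P(T|do(V)) in this graph.

P(T|do(V)): not identifiable (no BD/FD set).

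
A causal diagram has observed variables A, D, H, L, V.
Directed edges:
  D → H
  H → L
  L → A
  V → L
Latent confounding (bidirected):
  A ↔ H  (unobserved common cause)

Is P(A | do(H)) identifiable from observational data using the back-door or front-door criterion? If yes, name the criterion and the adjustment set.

desc(H)\{H}={A,L}; candidates ⊆ {D,V}.
H↔A: latent back-door arc(s) into H.
size 0: {}; under {} H still reaches {A,D} ∋ A.
size 1: {D}, {V}; under {D} H still reaches {A} ∋ A.
size 2: {D,V}; under {D,V} H still reaches {A} ∋ A.
H↔A cannot be blocked by any observed set — no back-door set.
{L}: (i) intercepts every directed H→A path; (ii) no back-door H→{L}; (iii) {H} blocks every back-door {L}→A. Front-door holds.
P(A|do(H)) = Σ_{L} P(L|H) Σ_{H'} P(A|L,H')P(H').

P(A|do(H)): frontdoor, adjust for {L}.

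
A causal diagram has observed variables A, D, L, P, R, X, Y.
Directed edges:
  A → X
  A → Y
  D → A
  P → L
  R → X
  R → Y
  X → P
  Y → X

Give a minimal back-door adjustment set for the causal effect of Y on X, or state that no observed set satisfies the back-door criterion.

desc(Y)\{Y}={L,P,X}; candidates ⊆ {A,D,R}.
size 0: {}; under {} Y still reaches {A,D,L,P,R,X} ∋ X.
size 1: {A}, {D}, {R}; under {A} Y still reaches {L,P,R,X} ∋ X.
{A,R}: Y⊥X given {A,R} in G with Y→· removed — back-door holds.

Y→X: minimal back-door set {A, R}.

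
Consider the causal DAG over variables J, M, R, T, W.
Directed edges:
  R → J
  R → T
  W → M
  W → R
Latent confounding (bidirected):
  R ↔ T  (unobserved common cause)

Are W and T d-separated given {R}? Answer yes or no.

No — W and T are d-connected given {R}.

Bayes-Ball from W | {R} reaches {M,T}.
T ∈ reach(W|{R}) ⇒ W ⊥̸ T | {R}.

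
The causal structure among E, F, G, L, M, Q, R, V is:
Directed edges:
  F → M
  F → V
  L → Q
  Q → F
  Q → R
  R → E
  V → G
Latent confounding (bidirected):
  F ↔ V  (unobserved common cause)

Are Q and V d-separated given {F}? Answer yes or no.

No — Q and V are d-connected given {F}.

Bayes-Ball from Q | {F} reaches {E,G,L,R,V}.
V ∈ reach(Q|{F}) ⇒ Q ⊥̸ V | {F}.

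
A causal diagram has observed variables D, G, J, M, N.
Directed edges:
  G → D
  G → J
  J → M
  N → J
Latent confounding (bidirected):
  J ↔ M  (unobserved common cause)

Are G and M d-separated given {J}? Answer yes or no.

Bayes-Ball from G | {J} reaches {D,M,N}.
M ∈ reach(G|{J}) ⇒ G ⊥̸ M | {J}.

No — G and M are d-connected given {J}.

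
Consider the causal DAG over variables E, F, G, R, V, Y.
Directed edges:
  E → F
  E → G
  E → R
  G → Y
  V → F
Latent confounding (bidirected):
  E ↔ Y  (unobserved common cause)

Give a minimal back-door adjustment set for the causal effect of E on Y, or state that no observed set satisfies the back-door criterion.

desc(E)\{E}={F,G,R,Y}; candidates ⊆ {V}.
E↔Y: latent back-door arc(s) into E.
size 0: {}; under {} E still reaches {Y} ∋ Y.
size 1: {V}; under {V} E still reaches {Y} ∋ Y.
E↔Y cannot be blocked by any observed set — no back-door set.

E→Y: no observed back-door set.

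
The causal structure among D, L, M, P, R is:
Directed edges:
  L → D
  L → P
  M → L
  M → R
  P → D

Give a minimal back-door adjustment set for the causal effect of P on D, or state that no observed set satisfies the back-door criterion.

P→D: minimal back-door set {L}.

desc(P)\{P}={D}; candidates ⊆ {L,M,R}.
size 0: {}; under {} P still reaches {D,L,M,R} ∋ D.
{L}: P⊥D given {L} in G with P→· removed — back-door holds.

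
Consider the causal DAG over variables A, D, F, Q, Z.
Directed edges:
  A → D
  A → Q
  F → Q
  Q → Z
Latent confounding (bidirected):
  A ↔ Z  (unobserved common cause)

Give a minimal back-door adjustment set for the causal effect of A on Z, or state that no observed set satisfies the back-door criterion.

A→Z: no observed back-door set.

desc(A)\{A}={D,Q,Z}; candidates ⊆ {F}.
A↔Z: latent back-door arc(s) into A.
size 0: {}; under {} A still reaches {Z} ∋ Z.
size 1: {F}; under {F} A still reaches {Z} ∋ Z.
A↔Z cannot be blocked by any observed set — no back-door set.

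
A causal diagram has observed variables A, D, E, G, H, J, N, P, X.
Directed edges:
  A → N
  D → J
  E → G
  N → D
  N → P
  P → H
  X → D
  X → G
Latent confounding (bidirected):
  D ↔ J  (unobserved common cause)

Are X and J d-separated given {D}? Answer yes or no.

Bayes-Ball from X | {D} reaches {A,G,H,J,N,P}.
J ∈ reach(X|{D}) ⇒ X ⊥̸ J | {D}.

No — X and J are d-connected given {D}.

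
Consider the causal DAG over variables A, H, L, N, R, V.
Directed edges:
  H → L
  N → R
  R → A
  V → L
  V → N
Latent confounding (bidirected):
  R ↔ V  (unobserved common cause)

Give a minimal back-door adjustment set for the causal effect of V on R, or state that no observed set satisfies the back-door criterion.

V→R: no observed back-door set.

desc(V)\{V}={A,L,N,R}; candidates ⊆ {H}.
V↔R: latent back-door arc(s) into V.
size 0: {}; under {} V still reaches {A,R} ∋ R.
size 1: {H}; under {H} V still reaches {A,R} ∋ R.
V↔R cannot be blocked by any observed set — no back-door set.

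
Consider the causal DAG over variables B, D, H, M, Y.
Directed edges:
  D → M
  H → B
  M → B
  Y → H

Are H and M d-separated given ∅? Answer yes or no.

Yes — H ⊥ M | ∅.

Bayes-Ball from H | ∅ reaches {B,Y}.
M ∉ reach(H|∅) ⇒ H ⊥ M | ∅.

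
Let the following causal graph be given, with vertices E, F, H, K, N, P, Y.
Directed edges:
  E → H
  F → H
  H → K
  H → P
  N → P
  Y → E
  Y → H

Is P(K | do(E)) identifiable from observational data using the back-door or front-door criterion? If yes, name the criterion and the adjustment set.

desc(E)\{E}={H,K,P}; candidates ⊆ {F,N,Y}.
size 0: {}; under {} E still reaches {H,K,P,Y} ∋ K.
{Y}: E⊥K given {Y} in G with E→· removed — back-door holds.
P(K|do(E)) = Σ_{Y} P(K|E,Y)·P(Y).

P(K|do(E)): backdoor, adjust for {Y}.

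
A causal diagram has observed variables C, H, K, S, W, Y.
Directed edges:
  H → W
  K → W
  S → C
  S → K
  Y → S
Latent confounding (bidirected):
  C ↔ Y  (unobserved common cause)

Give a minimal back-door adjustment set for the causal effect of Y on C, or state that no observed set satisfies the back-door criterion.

desc(Y)\{Y}={C,K,S,W}; candidates ⊆ {H}.
Y↔C: latent back-door arc(s) into Y.
size 0: {}; under {} Y still reaches {C} ∋ C.
size 1: {H}; under {H} Y still reaches {C} ∋ C.
Y↔C cannot be blocked by any observed set — no back-door set.

Y→C: no observed back-door set.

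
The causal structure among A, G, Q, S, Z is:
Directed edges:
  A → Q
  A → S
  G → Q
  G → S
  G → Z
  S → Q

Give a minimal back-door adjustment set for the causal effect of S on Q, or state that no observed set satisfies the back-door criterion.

S→Q: minimal back-door set {A, G}.

desc(S)\{S}={Q}; candidates ⊆ {A,G,Z}.
size 0: {}; under {} S still reaches {A,G,Q,Z} ∋ Q.
size 1: {A}, {G}, {Z}; under {A} S still reaches {G,Q,Z} ∋ Q.
{A,G}: S⊥Q given {A,G} in G with S→· removed — back-door holds.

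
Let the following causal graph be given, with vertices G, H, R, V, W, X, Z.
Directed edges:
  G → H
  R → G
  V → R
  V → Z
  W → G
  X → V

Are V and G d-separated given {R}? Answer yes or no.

Bayes-Ball from V | {R} reaches {X,Z}.
G ∉ reach(V|{R}) ⇒ V ⊥ G | {R}.

Yes — V ⊥ G | {R}.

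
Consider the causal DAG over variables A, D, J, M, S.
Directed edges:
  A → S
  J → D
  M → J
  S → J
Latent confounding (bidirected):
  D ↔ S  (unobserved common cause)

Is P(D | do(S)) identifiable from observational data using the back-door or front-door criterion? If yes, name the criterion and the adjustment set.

desc(S)\{S}={D,J}; candidates ⊆ {A,M}.
S↔D: latent back-door arc(s) into S.
size 0: {}; under {} S still reaches {A,D} ∋ D.
size 1: {A}, {M}; under {A} S still reaches {D} ∋ D.
size 2: {A,M}; under {A,M} S still reaches {D} ∋ D.
S↔D cannot be blocked by any observed set — no back-door set.
{J}: (i) intercepts every directed S→D path; (ii) no back-door S→{J}; (iii) {S} blocks every back-door {J}→D. Front-door holds.
P(D|do(S)) = Σ_{J} P(J|S) Σ_{S'} P(D|J,S')P(S').

P(D|do(S)): frontdoor, adjust for {J}.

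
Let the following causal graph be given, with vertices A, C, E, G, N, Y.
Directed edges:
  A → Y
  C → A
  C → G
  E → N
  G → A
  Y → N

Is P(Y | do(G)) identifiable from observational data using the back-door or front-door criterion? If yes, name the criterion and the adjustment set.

desc(G)\{G}={A,N,Y}; candidates ⊆ {C,E}.
size 0: {}; under {} G still reaches {A,C,N,Y} ∋ Y.
{C}: G⊥Y given {C} in G with G→· removed — back-door holds.
P(Y|do(G)) = Σ_{C} P(Y|G,C)·P(C).

P(Y|do(G)): backdoor, adjust for {C}.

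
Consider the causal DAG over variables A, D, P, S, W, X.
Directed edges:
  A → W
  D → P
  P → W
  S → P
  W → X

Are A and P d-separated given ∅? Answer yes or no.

Bayes-Ball from A | ∅ reaches {W,X}.
P ∉ reach(A|∅) ⇒ A ⊥ P | ∅.

Yes — A ⊥ P | ∅.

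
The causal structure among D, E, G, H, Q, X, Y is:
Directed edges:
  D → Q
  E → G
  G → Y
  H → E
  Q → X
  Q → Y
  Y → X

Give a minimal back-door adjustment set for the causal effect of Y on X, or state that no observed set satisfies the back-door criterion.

desc(Y)\{Y}={X}; candidates ⊆ {D,E,G,H,Q}.
size 0: {}; under {} Y still reaches {D,E,G,H,Q,X} ∋ X.
{Q}: Y⊥X given {Q} in G with Y→· removed — back-door holds.

Y→X: minimal back-door set {Q}.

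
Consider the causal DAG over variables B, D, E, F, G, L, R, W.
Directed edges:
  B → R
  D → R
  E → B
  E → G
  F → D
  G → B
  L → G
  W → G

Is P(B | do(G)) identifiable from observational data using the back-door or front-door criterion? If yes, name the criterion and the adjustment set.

desc(G)\{G}={B,R}; candidates ⊆ {D,E,F,L,W}.
size 0: {}; under {} G still reaches {B,E,L,R,W} ∋ B.
{E}: G⊥B given {E} in G with G→· removed — back-door holds.
P(B|do(G)) = Σ_{E} P(B|G,E)·P(E).

P(B|do(G)): backdoor, adjust for {E}.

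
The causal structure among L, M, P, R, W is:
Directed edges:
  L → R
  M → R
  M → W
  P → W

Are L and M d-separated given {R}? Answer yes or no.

Bayes-Ball from L | {R} reaches {M,W}.
M ∈ reach(L|{R}) ⇒ L ⊥̸ M | {R}.

No — L and M are d-connected given {R}.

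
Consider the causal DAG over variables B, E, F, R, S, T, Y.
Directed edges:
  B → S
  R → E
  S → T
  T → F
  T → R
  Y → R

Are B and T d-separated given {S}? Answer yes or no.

Bayes-Ball from B | {S} reaches ∅.
T ∉ reach(B|{S}) ⇒ B ⊥ T | {S}.

Yes — B ⊥ T | {S}.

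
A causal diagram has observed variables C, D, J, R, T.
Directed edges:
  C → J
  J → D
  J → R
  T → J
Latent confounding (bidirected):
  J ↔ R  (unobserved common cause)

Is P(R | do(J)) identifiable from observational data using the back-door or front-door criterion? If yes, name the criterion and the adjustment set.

P(R|do(J)): not identifiable (no BD/FD set).

desc(J)\{J}={D,R}; candidates ⊆ {C,T}.
J↔R: latent back-door arc(s) into J.
size 0: {}; under {} J still reaches {C,R,T} ∋ R.
size 1: {C}, {T}; under {C} J still reaches {R,T} ∋ R.
size 2: {C,T}; under {C,T} J still reaches {R} ∋ R.
J↔R cannot be blocked by any observed set — no back-door set.
No mediator lies on a directed J→…→R path.
Neither criterion identifies P(R|do(J)) in this graph.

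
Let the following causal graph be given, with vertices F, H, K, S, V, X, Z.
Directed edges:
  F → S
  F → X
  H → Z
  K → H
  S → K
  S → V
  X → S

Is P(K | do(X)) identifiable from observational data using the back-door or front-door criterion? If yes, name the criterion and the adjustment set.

P(K|do(X)): backdoor, adjust for {F}.

desc(X)\{X}={H,K,S,V,Z}; candidates ⊆ {F}.
size 0: {}; under {} X still reaches {F,H,K,S,V,Z} ∋ K.
{F}: X⊥K given {F} in G with X→· removed — back-door holds.
P(K|do(X)) = Σ_{F} P(K|X,F)·P(F).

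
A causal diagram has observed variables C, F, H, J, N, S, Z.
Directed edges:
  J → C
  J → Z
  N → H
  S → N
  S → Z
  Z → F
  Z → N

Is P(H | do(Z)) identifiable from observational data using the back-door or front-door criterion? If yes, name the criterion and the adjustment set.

desc(Z)\{Z}={F,H,N}; candidates ⊆ {C,J,S}.
size 0: {}; under {} Z still reaches {C,H,J,N,S} ∋ H.
{S}: Z⊥H given {S} in G with Z→· removed — back-door holds.
P(H|do(Z)) = Σ_{S} P(H|Z,S)·P(S).

P(H|do(Z)): backdoor, adjust for {S}.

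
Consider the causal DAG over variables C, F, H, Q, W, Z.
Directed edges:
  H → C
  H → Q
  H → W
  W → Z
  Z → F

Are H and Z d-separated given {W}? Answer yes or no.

Bayes-Ball from H | {W} reaches {C,Q}.
Z ∉ reach(H|{W}) ⇒ H ⊥ Z | {W}.

Yes — H ⊥ Z | {W}.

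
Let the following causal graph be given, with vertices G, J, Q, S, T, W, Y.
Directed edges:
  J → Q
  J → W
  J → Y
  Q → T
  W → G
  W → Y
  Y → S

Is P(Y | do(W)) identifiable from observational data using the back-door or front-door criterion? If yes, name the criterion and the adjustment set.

desc(W)\{W}={G,S,Y}; candidates ⊆ {J,Q,T}.
size 0: {}; under {} W still reaches {J,Q,S,T,Y} ∋ Y.
{J}: W⊥Y given {J} in G with W→· removed — back-door holds.
P(Y|do(W)) = Σ_{J} P(Y|W,J)·P(J).

P(Y|do(W)): backdoor, adjust for {J}.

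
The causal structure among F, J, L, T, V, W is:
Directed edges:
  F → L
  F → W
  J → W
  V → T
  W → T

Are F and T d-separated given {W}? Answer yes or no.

Yes — F ⊥ T | {W}.

Bayes-Ball from F | {W} reaches {J,L}.
T ∉ reach(F|{W}) ⇒ F ⊥ T | {W}.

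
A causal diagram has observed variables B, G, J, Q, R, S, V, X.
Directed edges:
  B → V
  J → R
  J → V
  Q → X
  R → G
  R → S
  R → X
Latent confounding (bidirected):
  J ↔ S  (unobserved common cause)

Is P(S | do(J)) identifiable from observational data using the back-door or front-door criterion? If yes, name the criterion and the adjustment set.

P(S|do(J)): frontdoor, adjust for {R}.

desc(J)\{J}={G,R,S,V,X}; candidates ⊆ {B,Q}.
J↔S: latent back-door arc(s) into J.
size 0: {}; under {} J still reaches {S} ∋ S.
size 1: {B}, {Q}; under {B} J still reaches {S} ∋ S.
size 2: {B,Q}; under {B,Q} J still reaches {S} ∋ S.
J↔S cannot be blocked by any observed set — no back-door set.
{R}: (i) intercepts every directed J→S path; (ii) no back-door J→{R}; (iii) {J} blocks every back-door {R}→S. Front-door holds.
P(S|do(J)) = Σ_{R} P(R|J) Σ_{J'} P(S|R,J')P(J').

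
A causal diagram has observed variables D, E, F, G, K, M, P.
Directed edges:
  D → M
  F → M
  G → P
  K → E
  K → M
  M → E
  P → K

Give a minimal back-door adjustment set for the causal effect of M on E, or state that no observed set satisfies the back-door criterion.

M→E: minimal back-door set {K}.

desc(M)\{M}={E}; candidates ⊆ {D,F,G,K,P}.
size 0: {}; under {} M still reaches {D,E,F,G,K,P} ∋ E.
{K}: M⊥E given {K} in G with M→· removed — back-door holds.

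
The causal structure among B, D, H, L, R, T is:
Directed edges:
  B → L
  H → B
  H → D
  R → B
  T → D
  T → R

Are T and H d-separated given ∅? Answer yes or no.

Bayes-Ball from T | ∅ reaches {B,D,L,R}.
H ∉ reach(T|∅) ⇒ T ⊥ H | ∅.

Yes — T ⊥ H | ∅.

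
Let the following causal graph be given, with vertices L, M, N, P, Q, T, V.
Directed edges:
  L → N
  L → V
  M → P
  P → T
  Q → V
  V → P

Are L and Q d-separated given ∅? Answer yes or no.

Bayes-Ball from L | ∅ reaches {N,P,T,V}.
Q ∉ reach(L|∅) ⇒ L ⊥ Q | ∅.

Yes — L ⊥ Q | ∅.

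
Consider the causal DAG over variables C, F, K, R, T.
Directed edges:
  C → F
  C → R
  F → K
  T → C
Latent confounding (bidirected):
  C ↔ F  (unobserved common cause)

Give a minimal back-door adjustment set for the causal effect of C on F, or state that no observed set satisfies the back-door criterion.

C→F: no observed back-door set.

desc(C)\{C}={F,K,R}; candidates ⊆ {T}.
C↔F: latent back-door arc(s) into C.
size 0: {}; under {} C still reaches {F,K,T} ∋ F.
size 1: {T}; under {T} C still reaches {F,K} ∋ F.
C↔F cannot be blocked by any observed set — no back-door set.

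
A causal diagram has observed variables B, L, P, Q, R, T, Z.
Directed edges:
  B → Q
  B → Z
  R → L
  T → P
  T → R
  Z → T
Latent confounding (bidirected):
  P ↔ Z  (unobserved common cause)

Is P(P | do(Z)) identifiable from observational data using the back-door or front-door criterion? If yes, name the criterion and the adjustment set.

desc(Z)\{Z}={L,P,R,T}; candidates ⊆ {B,Q}.
Z↔P: latent back-door arc(s) into Z.
size 0: {}; under {} Z still reaches {B,P,Q} ∋ P.
size 1: {B}, {Q}; under {B} Z still reaches {P} ∋ P.
size 2: {B,Q}; under {B,Q} Z still reaches {P} ∋ P.
Z↔P cannot be blocked by any observed set — no back-door set.
{T}: (i) intercepts every directed Z→P path; (ii) no back-door Z→{T}; (iii) {Z} blocks every back-door {T}→P. Front-door holds.
P(P|do(Z)) = Σ_{T} P(T|Z) Σ_{Z'} P(P|T,Z')P(Z').

P(P|do(Z)): frontdoor, adjust for {T}.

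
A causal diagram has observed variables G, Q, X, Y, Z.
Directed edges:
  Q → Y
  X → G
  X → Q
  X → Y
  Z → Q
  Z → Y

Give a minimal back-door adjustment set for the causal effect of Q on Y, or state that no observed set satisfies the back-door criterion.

desc(Q)\{Q}={Y}; candidates ⊆ {G,X,Z}.
size 0: {}; under {} Q still reaches {G,X,Y,Z} ∋ Y.
size 1: {G}, {X}, {Z}; under {G} Q still reaches {X,Y,Z} ∋ Y.
{X,Z}: Q⊥Y given {X,Z} in G with Q→· removed — back-door holds.

Q→Y: minimal back-door set {X, Z}.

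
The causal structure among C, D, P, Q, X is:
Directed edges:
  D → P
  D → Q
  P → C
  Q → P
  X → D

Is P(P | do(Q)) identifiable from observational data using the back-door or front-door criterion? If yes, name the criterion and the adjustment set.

P(P|do(Q)): backdoor, adjust for {D}.

desc(Q)\{Q}={C,P}; candidates ⊆ {D,X}.
size 0: {}; under {} Q still reaches {C,D,P,X} ∋ P.
{D}: Q⊥P given {D} in G with Q→· removed — back-door holds.
P(P|do(Q)) = Σ_{D} P(P|Q,D)·P(D).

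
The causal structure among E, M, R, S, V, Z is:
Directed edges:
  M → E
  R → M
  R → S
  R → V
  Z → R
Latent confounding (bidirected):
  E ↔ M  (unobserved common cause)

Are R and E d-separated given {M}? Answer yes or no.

No — R and E are d-connected given {M}.

Bayes-Ball from R | {M} reaches {E,S,V,Z}.
E ∈ reach(R|{M}) ⇒ R ⊥̸ E | {M}.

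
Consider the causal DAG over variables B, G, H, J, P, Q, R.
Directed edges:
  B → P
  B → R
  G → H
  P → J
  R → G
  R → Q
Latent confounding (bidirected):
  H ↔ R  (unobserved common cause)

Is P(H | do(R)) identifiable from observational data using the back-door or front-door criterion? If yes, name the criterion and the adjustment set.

desc(R)\{R}={G,H,Q}; candidates ⊆ {B,J,P}.
R↔H: latent back-door arc(s) into R.
size 0: {}; under {} R still reaches {B,H,J,P} ∋ H.
size 1: {B}, {J}, {P}; under {B} R still reaches {H} ∋ H.
size 2: {B,J}, {B,P}, {J,P}; under {B,J} R still reaches {H} ∋ H.
R↔H cannot be blocked by any observed set — no back-door set.
{G}: (i) intercepts every directed R→H path; (ii) no back-door R→{G}; (iii) {R} blocks every back-door {G}→H. Front-door holds.
P(H|do(R)) = Σ_{G} P(G|R) Σ_{R'} P(H|G,R')P(R').

P(H|do(R)): frontdoor, adjust for {G}.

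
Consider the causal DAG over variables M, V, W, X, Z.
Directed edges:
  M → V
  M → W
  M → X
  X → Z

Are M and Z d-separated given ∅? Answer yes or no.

Bayes-Ball from M | ∅ reaches {V,W,X,Z}.
Z ∈ reach(M|∅) ⇒ M ⊥̸ Z | ∅.

No — M and Z are d-connected given ∅.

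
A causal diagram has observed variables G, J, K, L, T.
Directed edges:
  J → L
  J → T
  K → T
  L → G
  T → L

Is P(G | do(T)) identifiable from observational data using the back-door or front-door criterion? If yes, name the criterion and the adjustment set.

P(G|do(T)): backdoor, adjust for {J}.

desc(T)\{T}={G,L}; candidates ⊆ {J,K}.
size 0: {}; under {} T still reaches {G,J,K,L} ∋ G.
{J}: T⊥G given {J} in G with T→· removed — back-door holds.
P(G|do(T)) = Σ_{J} P(G|T,J)·P(J).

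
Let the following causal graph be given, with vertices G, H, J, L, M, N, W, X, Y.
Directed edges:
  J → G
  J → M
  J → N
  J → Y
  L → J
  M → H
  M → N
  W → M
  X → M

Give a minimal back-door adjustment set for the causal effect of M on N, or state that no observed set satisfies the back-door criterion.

desc(M)\{M}={H,N}; candidates ⊆ {G,J,L,W,X,Y}.
size 0: {}; under {} M still reaches {G,J,L,N,W,X,Y} ∋ N.
{J}: M⊥N given {J} in G with M→· removed — back-door holds.

M→N: minimal back-door set {J}.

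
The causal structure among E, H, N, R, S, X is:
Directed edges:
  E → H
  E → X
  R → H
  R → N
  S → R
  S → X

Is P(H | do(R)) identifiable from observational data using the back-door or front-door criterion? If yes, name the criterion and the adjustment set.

desc(R)\{R}={H,N}; candidates ⊆ {E,S,X}.
∅: R⊥H given ∅ in G with R→· removed — back-door holds.
P(H|do(R)) = P(H|R) — no adjustment needed.

P(H|do(R)): backdoor, adjust for ∅.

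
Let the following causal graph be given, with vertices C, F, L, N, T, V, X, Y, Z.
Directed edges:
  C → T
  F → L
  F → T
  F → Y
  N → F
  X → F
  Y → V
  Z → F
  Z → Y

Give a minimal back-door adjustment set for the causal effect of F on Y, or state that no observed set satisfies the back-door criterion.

desc(F)\{F}={L,T,V,Y}; candidates ⊆ {C,N,X,Z}.
size 0: {}; under {} F still reaches {N,V,X,Y,Z} ∋ Y.
{Z}: F⊥Y given {Z} in G with F→· removed — back-door holds.

F→Y: minimal back-door set {Z}.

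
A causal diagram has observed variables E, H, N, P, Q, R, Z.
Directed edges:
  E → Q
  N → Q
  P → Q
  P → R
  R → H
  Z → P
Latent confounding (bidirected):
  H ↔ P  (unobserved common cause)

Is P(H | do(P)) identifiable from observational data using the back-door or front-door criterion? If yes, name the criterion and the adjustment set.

desc(P)\{P}={H,Q,R}; candidates ⊆ {E,N,Z}.
P↔H: latent back-door arc(s) into P.
size 0: {}; under {} P still reaches {H,Z} ∋ H.
size 1: {E}, {N}, {Z}; under {E} P still reaches {H,Z} ∋ H.
size 2: {E,N}, {E,Z}, {N,Z}; under {E,N} P still reaches {H,Z} ∋ H.
P↔H cannot be blocked by any observed set — no back-door set.
{R}: (i) intercepts every directed P→H path; (ii) no back-door P→{R}; (iii) {P} blocks every back-door {R}→H. Front-door holds.
P(H|do(P)) = Σ_{R} P(R|P) Σ_{P'} P(H|R,P')P(P').

P(H|do(P)): frontdoor, adjust for {R}.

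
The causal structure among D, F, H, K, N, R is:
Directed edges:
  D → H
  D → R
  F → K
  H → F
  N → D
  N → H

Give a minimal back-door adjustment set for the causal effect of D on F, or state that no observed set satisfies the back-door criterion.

D→F: minimal back-door set {N}.

desc(D)\{D}={F,H,K,R}; candidates ⊆ {N}.
size 0: {}; under {} D still reaches {F,H,K,N} ∋ F.
{N}: D⊥F given {N} in G with D→· removed — back-door holds.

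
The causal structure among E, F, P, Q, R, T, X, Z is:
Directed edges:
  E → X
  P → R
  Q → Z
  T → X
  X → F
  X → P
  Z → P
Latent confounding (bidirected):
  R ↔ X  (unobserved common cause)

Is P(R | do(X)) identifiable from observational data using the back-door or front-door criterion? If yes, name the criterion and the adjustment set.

P(R|do(X)): frontdoor, adjust for {P}.

desc(X)\{X}={F,P,R}; candidates ⊆ {E,Q,T,Z}.
X↔R: latent back-door arc(s) into X.
size 0: {}; under {} X still reaches {E,R,T} ∋ R.
size 1: {E}, {Q}, {T} …(+1); under {E} X still reaches {R,T} ∋ R.
size 2: {E,Q}, {E,T}, {E,Z} …(+3); under {E,Q} X still reaches {R,T} ∋ R.
X↔R cannot be blocked by any observed set — no back-door set.
{P}: (i) intercepts every directed X→R path; (ii) no back-door X→{P}; (iii) {X} blocks every back-door {P}→R. Front-door holds.
P(R|do(X)) = Σ_{P} P(P|X) Σ_{X'} P(R|P,X')P(X').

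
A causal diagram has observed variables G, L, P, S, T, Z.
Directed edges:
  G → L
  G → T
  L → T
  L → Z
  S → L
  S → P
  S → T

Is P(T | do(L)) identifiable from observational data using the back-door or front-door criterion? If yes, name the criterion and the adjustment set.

P(T|do(L)): backdoor, adjust for {G, S}.

desc(L)\{L}={T,Z}; candidates ⊆ {G,P,S}.
size 0: {}; under {} L still reaches {G,P,S,T} ∋ T.
size 1: {G}, {P}, {S}; under {G} L still reaches {P,S,T} ∋ T.
{G,S}: L⊥T given {G,S} in G with L→· removed — back-door holds.
P(T|do(L)) = Σ_{G,S} P(T|L,G,S)·P(G,S).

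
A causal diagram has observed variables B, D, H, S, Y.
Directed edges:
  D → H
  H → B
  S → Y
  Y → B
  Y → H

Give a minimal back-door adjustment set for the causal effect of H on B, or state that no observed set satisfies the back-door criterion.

desc(H)\{H}={B}; candidates ⊆ {D,S,Y}.
size 0: {}; under {} H still reaches {B,D,S,Y} ∋ B.
{Y}: H⊥B given {Y} in G with H→· removed — back-door holds.

H→B: minimal back-door set {Y}.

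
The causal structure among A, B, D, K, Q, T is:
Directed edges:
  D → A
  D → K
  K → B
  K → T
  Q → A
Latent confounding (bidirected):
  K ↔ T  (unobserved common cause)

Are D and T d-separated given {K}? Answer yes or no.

Bayes-Ball from D | {K} reaches {A,T}.
T ∈ reach(D|{K}) ⇒ D ⊥̸ T | {K}.

No — D and T are d-connected given {K}.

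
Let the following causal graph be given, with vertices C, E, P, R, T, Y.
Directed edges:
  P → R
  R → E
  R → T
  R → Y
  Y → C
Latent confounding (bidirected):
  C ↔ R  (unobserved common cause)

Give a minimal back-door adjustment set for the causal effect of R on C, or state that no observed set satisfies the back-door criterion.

R→C: no observed back-door set.

desc(R)\{R}={C,E,T,Y}; candidates ⊆ {P}.
R↔C: latent back-door arc(s) into R.
size 0: {}; under {} R still reaches {C,P} ∋ C.
size 1: {P}; under {P} R still reaches {C} ∋ C.
R↔C cannot be blocked by any observed set — no back-door set.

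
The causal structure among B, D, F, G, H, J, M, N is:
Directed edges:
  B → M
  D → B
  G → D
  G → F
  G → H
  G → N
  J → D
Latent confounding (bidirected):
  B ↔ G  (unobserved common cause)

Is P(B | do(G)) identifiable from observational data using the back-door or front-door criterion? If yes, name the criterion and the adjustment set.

P(B|do(G)): frontdoor, adjust for {D}.

desc(G)\{G}={B,D,F,H,M,N}; candidates ⊆ {J}.
G↔B: latent back-door arc(s) into G.
size 0: {}; under {} G still reaches {B,M} ∋ B.
size 1: {J}; under {J} G still reaches {B,M} ∋ B.
G↔B cannot be blocked by any observed set — no back-door set.
{D}: (i) intercepts every directed G→B path; (ii) no back-door G→{D}; (iii) {G} blocks every back-door {D}→B. Front-door holds.
P(B|do(G)) = Σ_{D} P(D|G) Σ_{G'} P(B|D,G')P(G').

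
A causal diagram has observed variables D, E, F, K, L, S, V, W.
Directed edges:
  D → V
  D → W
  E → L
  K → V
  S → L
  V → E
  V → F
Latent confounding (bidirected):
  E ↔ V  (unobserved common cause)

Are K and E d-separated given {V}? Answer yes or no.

Bayes-Ball from K | {V} reaches {D,E,L,W}.
E ∈ reach(K|{V}) ⇒ K ⊥̸ E | {V}.

No — K and E are d-connected given {V}.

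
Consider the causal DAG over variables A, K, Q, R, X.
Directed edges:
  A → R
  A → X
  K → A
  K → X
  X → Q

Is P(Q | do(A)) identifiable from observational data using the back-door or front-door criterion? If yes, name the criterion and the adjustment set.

P(Q|do(A)): backdoor, adjust for {K}.

desc(A)\{A}={Q,R,X}; candidates ⊆ {K}.
size 0: {}; under {} A still reaches {K,Q,X} ∋ Q.
{K}: A⊥Q given {K} in G with A→· removed — back-door holds.
P(Q|do(A)) = Σ_{K} P(Q|A,K)·P(K).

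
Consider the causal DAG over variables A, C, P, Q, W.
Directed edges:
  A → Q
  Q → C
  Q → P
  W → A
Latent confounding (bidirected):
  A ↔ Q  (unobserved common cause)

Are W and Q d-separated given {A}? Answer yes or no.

Bayes-Ball from W | {A} reaches {C,P,Q}.
Q ∈ reach(W|{A}) ⇒ W ⊥̸ Q | {A}.

No — W and Q are d-connected given {A}.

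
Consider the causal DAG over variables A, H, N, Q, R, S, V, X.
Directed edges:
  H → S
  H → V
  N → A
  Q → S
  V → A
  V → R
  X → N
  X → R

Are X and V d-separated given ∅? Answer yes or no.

Yes — X ⊥ V | ∅.

Bayes-Ball from X | ∅ reaches {A,N,R}.
V ∉ reach(X|∅) ⇒ X ⊥ V | ∅.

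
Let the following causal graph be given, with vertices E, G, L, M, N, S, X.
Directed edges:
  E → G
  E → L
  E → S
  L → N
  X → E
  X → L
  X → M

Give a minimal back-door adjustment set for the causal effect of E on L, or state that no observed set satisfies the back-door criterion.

E→L: minimal back-door set {X}.

desc(E)\{E}={G,L,N,S}; candidates ⊆ {M,X}.
size 0: {}; under {} E still reaches {L,M,N,X} ∋ L.
{X}: E⊥L given {X} in G with E→· removed — back-door holds.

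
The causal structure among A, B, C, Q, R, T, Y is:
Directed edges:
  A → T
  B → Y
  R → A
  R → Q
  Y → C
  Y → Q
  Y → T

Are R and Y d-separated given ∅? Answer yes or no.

Bayes-Ball from R | ∅ reaches {A,Q,T}.
Y ∉ reach(R|∅) ⇒ R ⊥ Y | ∅.

Yes — R ⊥ Y | ∅.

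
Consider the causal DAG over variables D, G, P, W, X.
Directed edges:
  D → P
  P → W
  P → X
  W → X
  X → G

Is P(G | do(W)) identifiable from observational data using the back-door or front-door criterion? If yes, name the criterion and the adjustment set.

P(G|do(W)): backdoor, adjust for {P}.

desc(W)\{W}={G,X}; candidates ⊆ {D,P}.
size 0: {}; under {} W still reaches {D,G,P,X} ∋ G.
{P}: W⊥G given {P} in G with W→· removed — back-door holds.
P(G|do(W)) = Σ_{P} P(G|W,P)·P(P).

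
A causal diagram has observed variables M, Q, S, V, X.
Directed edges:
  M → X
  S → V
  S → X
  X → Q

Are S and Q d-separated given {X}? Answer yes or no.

Bayes-Ball from S | {X} reaches {M,V}.
Q ∉ reach(S|{X}) ⇒ S ⊥ Q | {X}.

Yes — S ⊥ Q | {X}.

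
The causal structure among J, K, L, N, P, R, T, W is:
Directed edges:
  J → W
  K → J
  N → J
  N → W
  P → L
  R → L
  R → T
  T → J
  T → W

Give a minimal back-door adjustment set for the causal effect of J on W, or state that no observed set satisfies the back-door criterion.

desc(J)\{J}={W}; candidates ⊆ {K,L,N,P,R,T}.
size 0: {}; under {} J still reaches {K,L,N,R,T,W} ∋ W.
size 1: {K}, {L}, {N} …(+3); under {K} J still reaches {L,N,R,T,W} ∋ W.
{N,T}: J⊥W given {N,T} in G with J→· removed — back-door holds.

J→W: minimal back-door set {N, T}.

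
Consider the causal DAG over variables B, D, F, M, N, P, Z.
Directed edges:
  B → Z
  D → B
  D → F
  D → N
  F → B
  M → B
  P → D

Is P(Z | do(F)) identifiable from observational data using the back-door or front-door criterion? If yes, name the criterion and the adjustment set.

desc(F)\{F}={B,Z}; candidates ⊆ {D,M,N,P}.
size 0: {}; under {} F still reaches {B,D,N,P,Z} ∋ Z.
{D}: F⊥Z given {D} in G with F→· removed — back-door holds.
P(Z|do(F)) = Σ_{D} P(Z|F,D)·P(D).

P(Z|do(F)): backdoor, adjust for {D}.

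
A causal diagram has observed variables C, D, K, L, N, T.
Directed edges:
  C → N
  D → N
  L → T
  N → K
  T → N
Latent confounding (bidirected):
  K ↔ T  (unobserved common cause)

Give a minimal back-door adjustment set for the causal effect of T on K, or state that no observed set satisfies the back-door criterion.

T→K: no observed back-door set.

desc(T)\{T}={K,N}; candidates ⊆ {C,D,L}.
T↔K: latent back-door arc(s) into T.
size 0: {}; under {} T still reaches {K,L} ∋ K.
size 1: {C}, {D}, {L}; under {C} T still reaches {K,L} ∋ K.
size 2: {C,D}, {C,L}, {D,L}; under {C,D} T still reaches {K,L} ∋ K.
T↔K cannot be blocked by any observed set — no back-door set.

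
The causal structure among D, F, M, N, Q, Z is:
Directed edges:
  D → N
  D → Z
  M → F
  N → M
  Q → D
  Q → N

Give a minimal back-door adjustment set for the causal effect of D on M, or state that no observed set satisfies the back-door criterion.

desc(D)\{D}={F,M,N,Z}; candidates ⊆ {Q}.
size 0: {}; under {} D still reaches {F,M,N,Q} ∋ M.
{Q}: D⊥M given {Q} in G with D→· removed — back-door holds.

D→M: minimal back-door set {Q}.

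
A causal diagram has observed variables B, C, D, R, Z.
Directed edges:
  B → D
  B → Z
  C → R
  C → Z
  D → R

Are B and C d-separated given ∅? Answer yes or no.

Yes — B ⊥ C | ∅.

Bayes-Ball from B | ∅ reaches {D,R,Z}.
C ∉ reach(B|∅) ⇒ B ⊥ C | ∅.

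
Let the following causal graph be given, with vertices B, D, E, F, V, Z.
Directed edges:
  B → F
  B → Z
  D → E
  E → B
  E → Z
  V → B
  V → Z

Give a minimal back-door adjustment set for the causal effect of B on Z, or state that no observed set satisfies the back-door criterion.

B→Z: minimal back-door set {E, V}.

desc(B)\{B}={F,Z}; candidates ⊆ {D,E,V}.
size 0: {}; under {} B still reaches {D,E,V,Z} ∋ Z.
size 1: {D}, {E}, {V}; under {D} B still reaches {E,V,Z} ∋ Z.
{E,V}: B⊥Z given {E,V} in G with B→· removed — back-door holds.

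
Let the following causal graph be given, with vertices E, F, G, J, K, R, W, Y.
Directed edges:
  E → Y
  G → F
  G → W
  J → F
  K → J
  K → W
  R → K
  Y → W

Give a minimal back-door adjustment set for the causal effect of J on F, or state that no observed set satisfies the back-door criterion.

desc(J)\{J}={F}; candidates ⊆ {E,G,K,R,W,Y}.
∅: J⊥F given ∅ in G with J→· removed — back-door holds.

J→F: minimal back-door set ∅.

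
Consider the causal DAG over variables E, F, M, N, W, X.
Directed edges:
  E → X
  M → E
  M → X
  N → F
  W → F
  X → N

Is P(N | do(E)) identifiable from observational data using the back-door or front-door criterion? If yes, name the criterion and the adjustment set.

P(N|do(E)): backdoor, adjust for {M}.

desc(E)\{E}={F,N,X}; candidates ⊆ {M,W}.
size 0: {}; under {} E still reaches {F,M,N,X} ∋ N.
{M}: E⊥N given {M} in G with E→· removed — back-door holds.
P(N|do(E)) = Σ_{M} P(N|E,M)·P(M).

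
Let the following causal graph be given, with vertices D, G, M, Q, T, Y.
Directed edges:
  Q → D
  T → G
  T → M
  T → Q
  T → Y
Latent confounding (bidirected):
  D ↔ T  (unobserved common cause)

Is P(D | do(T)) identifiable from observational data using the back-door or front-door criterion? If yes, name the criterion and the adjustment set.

P(D|do(T)): frontdoor, adjust for {Q}.

desc(T)\{T}={D,G,M,Q,Y}; candidates ⊆ {—}.
T↔D: latent back-door arc(s) into T.
size 0: {}; under {} T still reaches {D} ∋ D.
T↔D cannot be blocked by any observed set — no back-door set.
{Q}: (i) intercepts every directed T→D path; (ii) no back-door T→{Q}; (iii) {T} blocks every back-door {Q}→D. Front-door holds.
P(D|do(T)) = Σ_{Q} P(Q|T) Σ_{T'} P(D|Q,T')P(T').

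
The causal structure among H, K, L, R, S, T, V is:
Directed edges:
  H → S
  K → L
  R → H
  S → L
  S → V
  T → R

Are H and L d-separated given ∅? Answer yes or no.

No — H and L are d-connected given ∅.

Bayes-Ball from H | ∅ reaches {L,R,S,T,V}.
L ∈ reach(H|∅) ⇒ H ⊥̸ L | ∅.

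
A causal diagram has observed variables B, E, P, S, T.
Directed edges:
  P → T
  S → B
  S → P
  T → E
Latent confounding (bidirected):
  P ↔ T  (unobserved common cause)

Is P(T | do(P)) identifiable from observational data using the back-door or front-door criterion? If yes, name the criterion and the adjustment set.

P(T|do(P)): not identifiable (no BD/FD set).

desc(P)\{P}={E,T}; candidates ⊆ {B,S}.
P↔T: latent back-door arc(s) into P.
size 0: {}; under {} P still reaches {B,E,S,T} ∋ T.
size 1: {B}, {S}; under {B} P still reaches {E,S,T} ∋ T.
size 2: {B,S}; under {B,S} P still reaches {E,T} ∋ T.
P↔T cannot be blocked by any observed set — no back-door set.
No mediator lies on a directed P→…→T path.
Neither criterion identifies P(T|do(P)) in this graph.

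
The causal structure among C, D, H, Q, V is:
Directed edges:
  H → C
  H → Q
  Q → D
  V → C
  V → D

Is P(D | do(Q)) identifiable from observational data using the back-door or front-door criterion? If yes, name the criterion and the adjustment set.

desc(Q)\{Q}={D}; candidates ⊆ {C,H,V}.
∅: Q⊥D given ∅ in G with Q→· removed — back-door holds.
P(D|do(Q)) = P(D|Q) — no adjustment needed.

P(D|do(Q)): backdoor, adjust for ∅.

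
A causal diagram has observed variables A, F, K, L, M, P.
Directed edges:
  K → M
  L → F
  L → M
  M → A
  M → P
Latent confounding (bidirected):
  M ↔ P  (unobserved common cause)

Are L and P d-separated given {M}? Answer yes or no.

No — L and P are d-connected given {M}.

Bayes-Ball from L | {M} reaches {F,K,P}.
P ∈ reach(L|{M}) ⇒ L ⊥̸ P | {M}.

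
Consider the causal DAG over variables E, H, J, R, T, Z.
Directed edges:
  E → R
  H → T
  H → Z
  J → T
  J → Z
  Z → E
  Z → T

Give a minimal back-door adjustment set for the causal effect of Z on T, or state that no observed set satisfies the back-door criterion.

Z→T: minimal back-door set {H, J}.

desc(Z)\{Z}={E,R,T}; candidates ⊆ {H,J}.
size 0: {}; under {} Z still reaches {H,J,T} ∋ T.
size 1: {H}, {J}; under {H} Z still reaches {J,T} ∋ T.
{H,J}: Z⊥T given {H,J} in G with Z→· removed — back-door holds.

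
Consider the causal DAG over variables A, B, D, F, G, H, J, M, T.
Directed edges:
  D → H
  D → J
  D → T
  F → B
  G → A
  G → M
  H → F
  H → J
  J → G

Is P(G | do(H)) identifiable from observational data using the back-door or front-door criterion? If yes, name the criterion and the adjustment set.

P(G|do(H)): backdoor, adjust for {D}.

desc(H)\{H}={A,B,F,G,J,M}; candidates ⊆ {D,T}.
size 0: {}; under {} H still reaches {A,D,G,J,M,T} ∋ G.
{D}: H⊥G given {D} in G with H→· removed — back-door holds.
P(G|do(H)) = Σ_{D} P(G|H,D)·P(D).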